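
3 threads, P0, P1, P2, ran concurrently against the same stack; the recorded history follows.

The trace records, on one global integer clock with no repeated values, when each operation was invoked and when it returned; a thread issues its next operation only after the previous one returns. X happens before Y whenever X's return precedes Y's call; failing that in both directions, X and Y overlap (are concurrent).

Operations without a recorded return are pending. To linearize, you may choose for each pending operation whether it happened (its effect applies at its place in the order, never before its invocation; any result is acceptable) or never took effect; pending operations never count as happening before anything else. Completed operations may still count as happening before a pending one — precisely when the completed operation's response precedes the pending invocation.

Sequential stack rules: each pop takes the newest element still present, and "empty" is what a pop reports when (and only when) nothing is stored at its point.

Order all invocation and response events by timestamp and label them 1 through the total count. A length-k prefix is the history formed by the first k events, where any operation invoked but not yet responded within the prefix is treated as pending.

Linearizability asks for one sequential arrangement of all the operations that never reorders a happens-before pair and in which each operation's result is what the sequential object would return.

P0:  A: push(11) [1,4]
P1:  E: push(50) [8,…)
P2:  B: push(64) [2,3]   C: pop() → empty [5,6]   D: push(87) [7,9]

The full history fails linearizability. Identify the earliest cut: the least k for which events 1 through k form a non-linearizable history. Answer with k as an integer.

6

events 1..5 are still linearizable — one witness is A, B:
step 1: A push(11) — stack <11>
step 2: B push(64) — stack <11,64>
once event 6 joins (C's response, time 6), exhaustive search finds no witness
take A, B, C: step 3 already fails, because C pop() → empty cannot occur there
take B, A, C: step 3 already fails, because C pop() → empty cannot occur there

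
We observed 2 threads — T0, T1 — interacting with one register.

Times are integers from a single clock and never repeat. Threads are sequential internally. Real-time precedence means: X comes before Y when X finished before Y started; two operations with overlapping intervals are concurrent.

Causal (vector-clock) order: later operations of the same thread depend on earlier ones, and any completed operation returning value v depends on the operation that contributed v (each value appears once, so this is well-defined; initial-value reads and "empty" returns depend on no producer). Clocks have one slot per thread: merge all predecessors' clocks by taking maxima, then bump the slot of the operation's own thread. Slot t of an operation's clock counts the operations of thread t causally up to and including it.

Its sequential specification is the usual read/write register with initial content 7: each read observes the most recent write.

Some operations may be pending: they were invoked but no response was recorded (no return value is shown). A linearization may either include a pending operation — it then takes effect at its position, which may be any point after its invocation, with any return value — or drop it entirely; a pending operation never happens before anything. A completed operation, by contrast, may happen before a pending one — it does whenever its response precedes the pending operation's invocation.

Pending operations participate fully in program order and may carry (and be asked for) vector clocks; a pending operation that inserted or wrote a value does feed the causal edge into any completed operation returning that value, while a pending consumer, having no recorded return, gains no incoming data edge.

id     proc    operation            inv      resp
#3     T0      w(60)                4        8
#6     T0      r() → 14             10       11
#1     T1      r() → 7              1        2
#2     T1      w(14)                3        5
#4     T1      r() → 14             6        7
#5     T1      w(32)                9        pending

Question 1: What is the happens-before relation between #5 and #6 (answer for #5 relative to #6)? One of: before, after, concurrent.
#5 spans [9,…), #6 spans [10,11]
the intervals overlap in both directions

concurrent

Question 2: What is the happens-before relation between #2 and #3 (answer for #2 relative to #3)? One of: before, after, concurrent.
#2 spans [3,5], #3 spans [4,8]
the intervals overlap in both directions

concurrent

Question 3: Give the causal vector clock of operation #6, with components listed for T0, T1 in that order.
invoked at 1, #1 has no predecessors; its own T1 bump gives (0, 1)
invoked at 4, #3 has no predecessors; its own T0 bump gives (1, 0)
merge at #2 (invoked 3): VC(#1)=(0, 1), own-thread bump on T1 → (0, 2)
merge at #4 (invoked 6): VC(#2)=(0, 2), own-thread bump on T1 → (0, 3)
merge at #5 (invoked 9): VC(#4)=(0, 3), own-thread bump on T1 → (0, 4)
merge at #6 (invoked 10): VC(#2)=(0, 2), VC(#3)=(1, 0), own-thread bump on T0 → (2, 2)
target: VC(#6) = (2, 2)

(2, 2)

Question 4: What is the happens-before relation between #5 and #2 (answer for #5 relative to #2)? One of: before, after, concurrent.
#5 spans [9,…), #2 spans [3,5]
resp(#2)=5 < inv(#5)=9

after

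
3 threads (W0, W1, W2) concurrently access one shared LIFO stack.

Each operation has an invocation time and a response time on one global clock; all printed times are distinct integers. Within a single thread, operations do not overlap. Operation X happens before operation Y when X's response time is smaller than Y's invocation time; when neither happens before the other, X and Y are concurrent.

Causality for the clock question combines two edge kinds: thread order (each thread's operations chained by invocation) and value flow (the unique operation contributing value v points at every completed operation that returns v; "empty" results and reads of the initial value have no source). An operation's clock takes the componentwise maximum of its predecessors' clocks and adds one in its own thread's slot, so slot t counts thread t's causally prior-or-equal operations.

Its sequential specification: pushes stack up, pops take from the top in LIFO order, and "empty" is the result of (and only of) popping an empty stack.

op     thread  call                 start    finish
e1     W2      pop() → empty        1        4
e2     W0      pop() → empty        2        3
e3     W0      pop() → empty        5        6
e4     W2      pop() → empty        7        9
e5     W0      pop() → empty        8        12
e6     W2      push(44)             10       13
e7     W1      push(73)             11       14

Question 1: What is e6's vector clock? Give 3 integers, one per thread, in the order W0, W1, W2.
Answer: (0, 0, 3)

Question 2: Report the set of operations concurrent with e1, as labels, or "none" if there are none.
Answer: e2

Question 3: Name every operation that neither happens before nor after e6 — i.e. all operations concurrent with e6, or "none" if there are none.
Answer: e5, e7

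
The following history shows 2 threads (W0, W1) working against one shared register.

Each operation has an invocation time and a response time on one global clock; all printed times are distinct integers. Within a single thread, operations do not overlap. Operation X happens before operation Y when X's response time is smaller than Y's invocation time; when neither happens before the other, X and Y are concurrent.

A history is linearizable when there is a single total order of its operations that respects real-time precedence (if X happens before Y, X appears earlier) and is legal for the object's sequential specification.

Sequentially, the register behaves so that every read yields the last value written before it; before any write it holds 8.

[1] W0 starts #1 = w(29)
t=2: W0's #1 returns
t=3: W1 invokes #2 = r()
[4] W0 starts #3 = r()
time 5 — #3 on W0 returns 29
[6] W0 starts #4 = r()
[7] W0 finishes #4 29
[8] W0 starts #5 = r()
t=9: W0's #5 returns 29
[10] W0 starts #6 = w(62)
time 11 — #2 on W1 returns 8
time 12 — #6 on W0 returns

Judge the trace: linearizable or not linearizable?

not linearizable

prefix check: 1..10 passes, 1..11 fails once #2's time-11 response joins
all 4 real-time-respecting orders fail — 5 completed register operations, no legal replay
including or dropping the 1 pending operation (#6) in any combination fails
one such order, #1, #2, #3, #4, #5 (pending dropped), breaks at step 2 where #2 r() → 8 is illegal
one such order, #1, #3, #2, #4, #5 (pending dropped), breaks at step 3 where #2 r() → 8 is illegal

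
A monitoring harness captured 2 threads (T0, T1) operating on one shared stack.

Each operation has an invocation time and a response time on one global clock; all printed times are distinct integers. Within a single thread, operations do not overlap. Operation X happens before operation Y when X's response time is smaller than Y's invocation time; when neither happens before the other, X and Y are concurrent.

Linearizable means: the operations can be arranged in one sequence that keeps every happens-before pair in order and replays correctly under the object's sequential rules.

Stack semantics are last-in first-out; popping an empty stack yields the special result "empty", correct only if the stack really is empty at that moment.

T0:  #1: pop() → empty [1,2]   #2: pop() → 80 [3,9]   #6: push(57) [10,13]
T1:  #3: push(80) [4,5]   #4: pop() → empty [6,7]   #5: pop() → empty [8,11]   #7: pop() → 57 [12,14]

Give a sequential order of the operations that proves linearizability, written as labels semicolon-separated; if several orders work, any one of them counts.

#1; #3; #2; #4; #5; #6; #7

step 1: #1 pop() → empty — stack <>
step 2: #3 push(80) — stack <80>
step 3: #2 pop() → 80 — stack <>
step 4: #4 pop() → empty — stack <>
step 5: #5 pop() → empty — stack <>
step 6: #6 push(57) — stack <57>
step 7: #7 pop() → 57 — stack <>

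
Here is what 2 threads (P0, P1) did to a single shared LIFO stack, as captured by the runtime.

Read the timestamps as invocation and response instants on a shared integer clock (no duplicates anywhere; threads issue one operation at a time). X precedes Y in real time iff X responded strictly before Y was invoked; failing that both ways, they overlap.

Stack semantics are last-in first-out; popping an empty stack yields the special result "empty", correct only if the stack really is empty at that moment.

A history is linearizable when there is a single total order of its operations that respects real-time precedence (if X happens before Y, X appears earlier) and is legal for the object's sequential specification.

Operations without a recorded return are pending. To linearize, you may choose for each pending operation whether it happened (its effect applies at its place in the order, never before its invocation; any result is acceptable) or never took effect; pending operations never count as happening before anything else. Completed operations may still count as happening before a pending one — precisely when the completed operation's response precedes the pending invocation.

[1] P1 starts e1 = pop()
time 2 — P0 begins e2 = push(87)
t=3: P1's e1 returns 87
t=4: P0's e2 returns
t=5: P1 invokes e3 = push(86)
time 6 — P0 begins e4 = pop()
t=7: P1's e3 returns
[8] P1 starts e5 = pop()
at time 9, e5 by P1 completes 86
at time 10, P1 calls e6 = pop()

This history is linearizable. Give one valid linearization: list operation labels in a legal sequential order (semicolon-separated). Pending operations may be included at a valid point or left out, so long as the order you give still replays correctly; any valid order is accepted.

e2; e1; e3; e5

step 1: e2 push(87) — stack <87>
step 2: e1 pop() → 87 — stack <>
step 3: e3 push(86) — stack <86>
step 4: e5 pop() → 86 — stack <>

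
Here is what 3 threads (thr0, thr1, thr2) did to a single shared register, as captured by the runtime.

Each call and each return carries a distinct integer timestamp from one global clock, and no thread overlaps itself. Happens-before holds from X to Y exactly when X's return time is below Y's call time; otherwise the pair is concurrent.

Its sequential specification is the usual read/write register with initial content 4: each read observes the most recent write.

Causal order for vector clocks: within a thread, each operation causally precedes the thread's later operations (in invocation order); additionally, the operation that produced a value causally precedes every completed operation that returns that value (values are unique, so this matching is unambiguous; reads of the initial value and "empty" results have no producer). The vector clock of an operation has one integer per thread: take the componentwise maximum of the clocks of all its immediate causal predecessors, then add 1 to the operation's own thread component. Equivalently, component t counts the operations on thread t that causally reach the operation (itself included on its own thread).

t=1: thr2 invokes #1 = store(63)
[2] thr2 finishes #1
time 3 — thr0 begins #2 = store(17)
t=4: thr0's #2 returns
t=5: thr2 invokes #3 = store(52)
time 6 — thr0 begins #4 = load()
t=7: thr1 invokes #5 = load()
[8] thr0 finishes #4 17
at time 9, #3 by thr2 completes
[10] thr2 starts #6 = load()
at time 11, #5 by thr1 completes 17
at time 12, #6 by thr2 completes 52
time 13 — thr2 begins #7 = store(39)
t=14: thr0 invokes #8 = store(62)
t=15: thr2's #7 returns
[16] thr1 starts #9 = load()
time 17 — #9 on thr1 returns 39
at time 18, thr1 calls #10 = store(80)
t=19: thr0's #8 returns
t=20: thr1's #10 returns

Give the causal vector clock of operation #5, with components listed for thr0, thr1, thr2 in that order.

(1, 1, 0)

#1, invoked 1, has no incoming edges; only thr2's bump applies → (0, 0, 1)
#2, invoked 3, has no incoming edges; only thr0's bump applies → (1, 0, 0)
from VC(#1)=(0, 0, 1), #3 (invoked 5) maxes components and bumps thr2 → (0, 0, 2)
from VC(#2)=(1, 0, 0), #5 (invoked 7) maxes components and bumps thr1 → (1, 1, 0)
from VC(#2)=(1, 0, 0), #4 (invoked 6) maxes components and bumps thr0 → (2, 0, 0)
from VC(#3)=(0, 0, 2), #6 (invoked 10) maxes components and bumps thr2 → (0, 0, 3)
from VC(#4)=(2, 0, 0), #8 (invoked 14) maxes components and bumps thr0 → (3, 0, 0)
from VC(#6)=(0, 0, 3), #7 (invoked 13) maxes components and bumps thr2 → (0, 0, 4)
from VC(#5)=(1, 1, 0), VC(#7)=(0, 0, 4), #9 (invoked 16) maxes components and bumps thr1 → (1, 2, 4)
from VC(#9)=(1, 2, 4), #10 (invoked 18) maxes components and bumps thr1 → (1, 3, 4)
target: VC(#5) = (1, 1, 0)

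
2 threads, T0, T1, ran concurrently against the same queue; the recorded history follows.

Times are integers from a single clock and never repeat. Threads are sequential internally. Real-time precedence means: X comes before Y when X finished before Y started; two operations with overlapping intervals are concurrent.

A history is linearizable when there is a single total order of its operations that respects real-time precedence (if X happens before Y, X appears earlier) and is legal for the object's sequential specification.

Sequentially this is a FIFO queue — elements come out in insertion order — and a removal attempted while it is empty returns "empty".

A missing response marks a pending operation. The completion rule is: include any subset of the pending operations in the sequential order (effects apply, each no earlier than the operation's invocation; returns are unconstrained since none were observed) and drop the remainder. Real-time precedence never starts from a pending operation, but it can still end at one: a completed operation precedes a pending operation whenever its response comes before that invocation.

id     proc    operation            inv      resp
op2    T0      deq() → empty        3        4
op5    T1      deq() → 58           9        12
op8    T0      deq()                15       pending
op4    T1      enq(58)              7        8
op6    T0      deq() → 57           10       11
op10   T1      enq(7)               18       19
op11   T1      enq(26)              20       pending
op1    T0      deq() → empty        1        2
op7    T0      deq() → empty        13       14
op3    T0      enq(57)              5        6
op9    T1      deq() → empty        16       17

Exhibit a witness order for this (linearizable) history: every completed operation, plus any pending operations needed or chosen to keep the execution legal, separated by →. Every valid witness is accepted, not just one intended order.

op1 → op2 → op3 → op4 → op6 → op5 → op7 → op8 → op9 → op10

step 1: op1 deq() → empty — queue <>
step 2: op2 deq() → empty — queue <>
step 3: op3 enq(57) — queue <57>
step 4: op4 enq(58) — queue <57,58>
step 5: op6 deq() → 57 — queue <58>
step 6: op5 deq() → 58 — queue <>
step 7: op7 deq() → empty — queue <>
step 8: op8 deq() (pending, included) — queue <>
step 9: op9 deq() → empty — queue <>
step 10: op10 enq(7) — queue <7>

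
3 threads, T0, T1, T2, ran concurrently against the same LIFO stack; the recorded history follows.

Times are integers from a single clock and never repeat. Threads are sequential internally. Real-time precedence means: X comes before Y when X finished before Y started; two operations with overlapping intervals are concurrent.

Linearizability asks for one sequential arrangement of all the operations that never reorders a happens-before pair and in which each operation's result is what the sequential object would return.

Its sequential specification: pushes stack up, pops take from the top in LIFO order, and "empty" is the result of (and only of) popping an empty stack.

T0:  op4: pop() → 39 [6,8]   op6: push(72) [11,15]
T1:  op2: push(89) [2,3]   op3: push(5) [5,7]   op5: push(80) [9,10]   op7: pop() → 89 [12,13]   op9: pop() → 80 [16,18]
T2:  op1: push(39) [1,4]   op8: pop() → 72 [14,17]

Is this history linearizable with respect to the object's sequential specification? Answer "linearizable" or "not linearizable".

not linearizable

cut after 12 events: linearizable; cut after 13 events (op7 responds, time 13): not linearizable
no legal order exists: 4 real-time-consistent candidates over 6 completed LIFO stack operations, all rejected
include/drop combinations of the 1 pending operation (op6) were all tried; none helps
sample order op1, op2, op3, op4, op5, op7 (pending dropped) stalls at step 4 — op4 pop() → 39 has no legal effect
sample order op1, op2, op4, op3, op5, op7 (pending dropped) stalls at step 3 — op4 pop() → 39 has no legal effect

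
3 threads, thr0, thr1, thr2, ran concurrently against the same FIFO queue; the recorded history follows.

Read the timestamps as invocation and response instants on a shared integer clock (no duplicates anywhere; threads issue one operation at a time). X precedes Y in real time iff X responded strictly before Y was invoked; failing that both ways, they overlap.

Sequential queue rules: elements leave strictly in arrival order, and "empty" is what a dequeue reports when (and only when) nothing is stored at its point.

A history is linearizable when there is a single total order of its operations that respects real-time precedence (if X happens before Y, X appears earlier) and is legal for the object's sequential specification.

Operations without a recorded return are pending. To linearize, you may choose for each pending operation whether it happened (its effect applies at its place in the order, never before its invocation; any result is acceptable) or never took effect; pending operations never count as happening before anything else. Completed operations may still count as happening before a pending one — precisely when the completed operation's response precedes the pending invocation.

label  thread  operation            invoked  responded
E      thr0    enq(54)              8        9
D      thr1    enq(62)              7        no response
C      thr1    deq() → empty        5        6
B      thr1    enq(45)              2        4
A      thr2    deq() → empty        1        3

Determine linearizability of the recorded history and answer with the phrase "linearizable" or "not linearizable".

cut after 5 events: linearizable; cut after 6 events (C responds, time 6): not linearizable
no legal order exists: 2 real-time-consistent candidates over 3 completed FIFO queue operations, all rejected
for example A, B, C fails at step 3: C deq() → empty is not legal there
for example B, A, C fails at step 2: A deq() → empty is not legal there

not linearizable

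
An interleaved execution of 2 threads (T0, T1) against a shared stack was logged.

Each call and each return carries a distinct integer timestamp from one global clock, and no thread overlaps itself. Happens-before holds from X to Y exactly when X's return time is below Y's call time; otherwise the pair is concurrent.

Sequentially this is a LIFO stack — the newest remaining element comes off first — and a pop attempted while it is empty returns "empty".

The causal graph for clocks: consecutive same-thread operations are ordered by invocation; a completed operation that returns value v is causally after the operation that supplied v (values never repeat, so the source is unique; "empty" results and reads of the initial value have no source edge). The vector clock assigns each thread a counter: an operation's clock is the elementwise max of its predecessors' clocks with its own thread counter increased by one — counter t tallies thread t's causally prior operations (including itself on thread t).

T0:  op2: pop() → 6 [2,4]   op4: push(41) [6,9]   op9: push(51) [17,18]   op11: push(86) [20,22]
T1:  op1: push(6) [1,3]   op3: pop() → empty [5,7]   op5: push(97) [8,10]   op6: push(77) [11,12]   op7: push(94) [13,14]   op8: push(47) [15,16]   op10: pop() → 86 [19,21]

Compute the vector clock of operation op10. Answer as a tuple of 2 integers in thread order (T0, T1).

op1, invoked 1, has no incoming edges; only T1's bump applies → (0, 1)
invoked at 5, op3 merges VC(op1)=(0, 1) and bumps T1's slot → (0, 2)
invoked at 2, op2 merges VC(op1)=(0, 1) and bumps T0's slot → (1, 1)
invoked at 8, op5 merges VC(op3)=(0, 2) and bumps T1's slot → (0, 3)
invoked at 6, op4 merges VC(op2)=(1, 1) and bumps T0's slot → (2, 1)
invoked at 11, op6 merges VC(op5)=(0, 3) and bumps T1's slot → (0, 4)
invoked at 17, op9 merges VC(op4)=(2, 1) and bumps T0's slot → (3, 1)
invoked at 13, op7 merges VC(op6)=(0, 4) and bumps T1's slot → (0, 5)
invoked at 20, op11 merges VC(op9)=(3, 1) and bumps T0's slot → (4, 1)
invoked at 15, op8 merges VC(op7)=(0, 5) and bumps T1's slot → (0, 6)
invoked at 19, op10 merges VC(op8)=(0, 6), VC(op11)=(4, 1) and bumps T1's slot → (4, 7)
target: VC(op10) = (4, 7)

(4, 7)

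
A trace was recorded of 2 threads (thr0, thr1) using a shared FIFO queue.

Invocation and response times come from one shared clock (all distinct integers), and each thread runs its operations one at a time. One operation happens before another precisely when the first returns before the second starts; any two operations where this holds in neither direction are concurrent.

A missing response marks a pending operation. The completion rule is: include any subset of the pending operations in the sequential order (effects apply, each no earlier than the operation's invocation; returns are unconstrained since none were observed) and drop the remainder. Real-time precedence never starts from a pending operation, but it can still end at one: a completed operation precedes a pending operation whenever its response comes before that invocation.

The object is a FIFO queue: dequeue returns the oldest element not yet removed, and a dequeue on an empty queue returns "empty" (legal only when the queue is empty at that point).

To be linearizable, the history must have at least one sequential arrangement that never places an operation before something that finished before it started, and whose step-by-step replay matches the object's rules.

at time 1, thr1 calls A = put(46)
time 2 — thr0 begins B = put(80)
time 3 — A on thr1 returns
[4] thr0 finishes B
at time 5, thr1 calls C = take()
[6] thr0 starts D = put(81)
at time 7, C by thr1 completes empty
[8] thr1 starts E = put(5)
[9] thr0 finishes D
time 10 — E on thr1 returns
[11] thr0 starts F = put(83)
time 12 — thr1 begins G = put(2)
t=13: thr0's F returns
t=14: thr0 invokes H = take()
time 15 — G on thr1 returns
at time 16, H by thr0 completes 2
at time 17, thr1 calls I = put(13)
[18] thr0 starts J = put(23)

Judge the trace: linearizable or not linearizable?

not linearizable

through event 6 a valid linearization exists; event 7 (C responding at time 7) ends that
3 completed operations, 2 real-time-consistent orders — every FIFO queue replay fails
include/drop combinations of the 1 pending operation (D) were all tried; none helps
sample order A, B, C (pending dropped) stalls at step 3 — C take() → empty has no legal effect
sample order B, A, C (pending dropped) stalls at step 3 — C take() → empty has no legal effect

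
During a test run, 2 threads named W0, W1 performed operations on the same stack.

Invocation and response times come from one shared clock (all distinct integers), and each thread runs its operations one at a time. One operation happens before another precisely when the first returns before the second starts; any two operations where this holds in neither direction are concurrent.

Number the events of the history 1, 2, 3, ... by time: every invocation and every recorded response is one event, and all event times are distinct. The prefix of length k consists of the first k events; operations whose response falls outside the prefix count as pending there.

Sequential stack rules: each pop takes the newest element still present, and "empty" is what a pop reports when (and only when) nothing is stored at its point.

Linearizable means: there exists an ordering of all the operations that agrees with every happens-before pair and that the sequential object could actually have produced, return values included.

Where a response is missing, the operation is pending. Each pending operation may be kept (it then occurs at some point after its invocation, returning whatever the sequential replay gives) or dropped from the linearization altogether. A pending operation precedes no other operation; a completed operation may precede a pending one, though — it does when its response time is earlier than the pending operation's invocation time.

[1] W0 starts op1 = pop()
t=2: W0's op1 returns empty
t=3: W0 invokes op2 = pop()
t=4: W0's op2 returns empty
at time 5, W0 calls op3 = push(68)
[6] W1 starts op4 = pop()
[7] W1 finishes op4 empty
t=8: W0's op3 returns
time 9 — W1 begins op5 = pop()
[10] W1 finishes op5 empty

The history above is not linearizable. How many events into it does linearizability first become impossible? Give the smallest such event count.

one valid order for events 1..9 is op1, op2, op4, op3:
step 1: op1 pop() → empty — stack <>
step 2: op2 pop() → empty — stack <>
step 3: op4 pop() → empty — stack <>
step 4: op3 push(68) — stack <68>
adding event 10 (op5 responds at 10) leaves no legal real-time order
e.g. op1, op2, op3, op4, op5: illegal at step 4, since op4 pop() → empty cannot apply there
e.g. op1, op2, op4, op3, op5: illegal at step 5, since op5 pop() → empty cannot apply there

10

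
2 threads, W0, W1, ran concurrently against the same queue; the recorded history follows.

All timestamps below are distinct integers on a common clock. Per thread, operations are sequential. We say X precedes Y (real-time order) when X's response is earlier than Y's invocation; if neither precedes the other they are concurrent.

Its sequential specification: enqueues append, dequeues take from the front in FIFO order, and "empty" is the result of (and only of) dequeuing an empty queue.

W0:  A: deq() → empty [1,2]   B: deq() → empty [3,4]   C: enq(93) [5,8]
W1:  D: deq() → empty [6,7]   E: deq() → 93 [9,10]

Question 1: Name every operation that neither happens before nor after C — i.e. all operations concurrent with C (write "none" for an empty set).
Answer: D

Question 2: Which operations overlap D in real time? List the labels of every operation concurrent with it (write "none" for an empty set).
Answer: C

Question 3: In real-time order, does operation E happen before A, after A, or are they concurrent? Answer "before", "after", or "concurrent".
Answer: after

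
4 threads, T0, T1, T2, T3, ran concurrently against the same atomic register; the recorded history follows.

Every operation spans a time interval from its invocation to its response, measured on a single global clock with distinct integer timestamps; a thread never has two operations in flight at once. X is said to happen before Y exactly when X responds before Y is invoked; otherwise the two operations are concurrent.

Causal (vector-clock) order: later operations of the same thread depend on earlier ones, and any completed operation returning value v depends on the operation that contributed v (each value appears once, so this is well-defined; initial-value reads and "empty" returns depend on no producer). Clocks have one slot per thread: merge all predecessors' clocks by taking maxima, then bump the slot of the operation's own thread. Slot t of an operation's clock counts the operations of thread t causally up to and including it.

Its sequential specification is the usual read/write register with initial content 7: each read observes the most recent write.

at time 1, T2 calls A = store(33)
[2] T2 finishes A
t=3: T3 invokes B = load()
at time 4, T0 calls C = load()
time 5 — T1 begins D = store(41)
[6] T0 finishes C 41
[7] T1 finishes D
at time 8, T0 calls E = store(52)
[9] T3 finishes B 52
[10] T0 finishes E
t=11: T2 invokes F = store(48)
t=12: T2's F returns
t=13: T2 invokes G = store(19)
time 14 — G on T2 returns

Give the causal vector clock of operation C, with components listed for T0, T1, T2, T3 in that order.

(1, 1, 0, 0)

VC(A, invoked at 1): no causal predecessors; +1 on T2 → (0, 0, 1, 0)
VC(D, invoked at 5): no causal predecessors; +1 on T1 → (0, 1, 0, 0)
from VC(A)=(0, 0, 1, 0), F (invoked 11) maxes components and bumps T2 → (0, 0, 2, 0)
from VC(D)=(0, 1, 0, 0), C (invoked 4) maxes components and bumps T0 → (1, 1, 0, 0)
from VC(F)=(0, 0, 2, 0), G (invoked 13) maxes components and bumps T2 → (0, 0, 3, 0)
from VC(C)=(1, 1, 0, 0), E (invoked 8) maxes components and bumps T0 → (2, 1, 0, 0)
from VC(E)=(2, 1, 0, 0), B (invoked 3) maxes components and bumps T3 → (2, 1, 0, 1)
target: VC(C) = (1, 1, 0, 0)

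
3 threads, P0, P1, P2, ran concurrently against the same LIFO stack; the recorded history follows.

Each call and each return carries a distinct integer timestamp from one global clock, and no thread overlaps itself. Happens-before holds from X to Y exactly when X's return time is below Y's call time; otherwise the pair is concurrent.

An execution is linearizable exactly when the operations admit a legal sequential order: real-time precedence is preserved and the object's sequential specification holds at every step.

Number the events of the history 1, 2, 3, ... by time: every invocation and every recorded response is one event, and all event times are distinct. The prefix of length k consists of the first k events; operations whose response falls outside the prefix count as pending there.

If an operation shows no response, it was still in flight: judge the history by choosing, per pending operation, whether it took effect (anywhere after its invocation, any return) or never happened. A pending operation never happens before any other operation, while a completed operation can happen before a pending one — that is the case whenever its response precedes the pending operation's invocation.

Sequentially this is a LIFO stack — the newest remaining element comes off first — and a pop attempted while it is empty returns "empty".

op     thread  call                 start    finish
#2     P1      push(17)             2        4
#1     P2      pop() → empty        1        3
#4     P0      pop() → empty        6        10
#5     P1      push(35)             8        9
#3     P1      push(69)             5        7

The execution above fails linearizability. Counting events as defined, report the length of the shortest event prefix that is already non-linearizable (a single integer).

one valid order for events 1..9 is #1, #2, #3, #4, #5:
1. #1 pop() → empty, leaving stack <>
2. #2 push(17), leaving stack <17>
3. #3 push(69), leaving stack <17,69>
4. #4 pop() (pending, included), leaving stack <17>
5. #5 push(35), leaving stack <17,35>
at event 10 (#4's time-10 response) nothing linearizes any more
sample order #1, #2, #3, #4, #5 stalls at step 4 — #4 pop() → empty has no legal effect
sample order #1, #2, #3, #5, #4 stalls at step 5 — #4 pop() → empty has no legal effect

10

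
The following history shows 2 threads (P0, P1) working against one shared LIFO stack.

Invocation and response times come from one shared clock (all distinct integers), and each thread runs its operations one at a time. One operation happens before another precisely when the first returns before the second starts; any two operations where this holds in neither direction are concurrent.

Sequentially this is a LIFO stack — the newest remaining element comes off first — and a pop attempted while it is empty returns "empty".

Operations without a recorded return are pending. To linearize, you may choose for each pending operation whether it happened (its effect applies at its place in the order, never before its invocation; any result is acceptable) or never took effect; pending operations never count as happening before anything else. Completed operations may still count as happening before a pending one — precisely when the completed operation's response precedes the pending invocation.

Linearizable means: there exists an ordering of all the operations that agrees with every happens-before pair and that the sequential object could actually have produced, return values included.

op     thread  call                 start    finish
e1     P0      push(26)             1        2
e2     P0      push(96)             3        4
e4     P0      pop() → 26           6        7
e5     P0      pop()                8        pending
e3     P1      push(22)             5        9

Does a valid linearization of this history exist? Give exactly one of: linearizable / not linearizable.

not linearizable

prefix check: 1..6 passes, 1..7 fails once e4's time-7 response joins
exhaustive check: the 3 completed LIFO stack ops admit one real-time order; illegal
no completion choice of the 1 pending operation (e3) rescues it — every subset was tried
for example e1, e2, e4 (pending dropped) fails at step 3: e4 pop() → 26 is not legal there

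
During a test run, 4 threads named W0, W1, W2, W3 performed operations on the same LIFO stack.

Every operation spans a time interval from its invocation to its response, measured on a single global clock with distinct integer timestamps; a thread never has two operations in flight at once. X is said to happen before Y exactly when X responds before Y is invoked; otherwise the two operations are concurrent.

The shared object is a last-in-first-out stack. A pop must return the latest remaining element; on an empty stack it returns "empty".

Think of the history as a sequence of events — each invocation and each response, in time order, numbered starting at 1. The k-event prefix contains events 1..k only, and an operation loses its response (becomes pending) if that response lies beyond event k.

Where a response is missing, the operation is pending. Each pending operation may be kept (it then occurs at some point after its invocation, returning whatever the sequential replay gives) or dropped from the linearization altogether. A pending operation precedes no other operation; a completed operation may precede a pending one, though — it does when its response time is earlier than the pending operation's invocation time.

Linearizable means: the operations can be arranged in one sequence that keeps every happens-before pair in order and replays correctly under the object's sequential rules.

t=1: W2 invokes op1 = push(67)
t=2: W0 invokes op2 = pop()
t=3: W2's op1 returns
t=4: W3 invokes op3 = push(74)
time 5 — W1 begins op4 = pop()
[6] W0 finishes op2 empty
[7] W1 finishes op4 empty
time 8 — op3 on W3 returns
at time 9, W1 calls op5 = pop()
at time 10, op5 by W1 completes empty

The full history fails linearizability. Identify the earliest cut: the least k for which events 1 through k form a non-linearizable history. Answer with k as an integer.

a valid linearization of events 1..6 exists, for instance op1, op4, op2:
after step 1 (op1 push(67)): stack <67>
after step 2 (op4 pop() (pending, included)): stack <>
after step 3 (op2 pop() → empty): stack <>
event 7 — op4's response, time 7 — after it, nothing linearizes
no completion choice of the 1 pending operation (op3) rescues it — every subset was tried
take op1, op2, op4 (pending dropped): step 2 already fails, because op2 pop() → empty cannot occur there
take op1, op4, op2 (pending dropped): step 2 already fails, because op4 pop() → empty cannot occur there

7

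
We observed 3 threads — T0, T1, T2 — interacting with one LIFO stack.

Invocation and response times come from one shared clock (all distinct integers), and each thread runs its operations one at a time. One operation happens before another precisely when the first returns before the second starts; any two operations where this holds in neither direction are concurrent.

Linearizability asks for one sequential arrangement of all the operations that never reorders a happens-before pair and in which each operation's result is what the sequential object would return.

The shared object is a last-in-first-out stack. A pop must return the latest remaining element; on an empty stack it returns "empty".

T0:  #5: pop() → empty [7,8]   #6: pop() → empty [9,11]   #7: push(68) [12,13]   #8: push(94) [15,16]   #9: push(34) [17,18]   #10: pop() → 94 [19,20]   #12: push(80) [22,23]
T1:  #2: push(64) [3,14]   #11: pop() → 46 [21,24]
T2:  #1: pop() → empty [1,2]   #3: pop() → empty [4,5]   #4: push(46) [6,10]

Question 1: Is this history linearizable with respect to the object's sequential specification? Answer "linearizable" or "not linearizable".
events 1..19 are fine; event 20 — the response of #10 at time 20 — makes the prefix non-linearizable
checked exhaustively: 18 real-time-consistent orders of 10 completed operations, zero legal LIFO stack replays
one such order, #1, #2, #3, #4, #5, #6, #7, #8, #9, #10, breaks at step 3 where #3 pop() → empty is illegal
one such order, #1, #2, #3, #5, #4, #6, #7, #8, #9, #10, breaks at step 3 where #3 pop() → empty is illegal

not linearizable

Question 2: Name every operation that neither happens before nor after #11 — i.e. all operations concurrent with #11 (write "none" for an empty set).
concurrent with #11 ([21,24]): every op whose interval crosses 21..24
#1 [1,2]: before
#2 [3,14]: before
#3 [4,5]: before
#4 [6,10]: before
#5 [7,8]: before
#6 [9,11]: before
#7 [12,13]: before
#8 [15,16]: before
#9 [17,18]: before
#10 [19,20]: before
#12 [22,23]: concurrent

#12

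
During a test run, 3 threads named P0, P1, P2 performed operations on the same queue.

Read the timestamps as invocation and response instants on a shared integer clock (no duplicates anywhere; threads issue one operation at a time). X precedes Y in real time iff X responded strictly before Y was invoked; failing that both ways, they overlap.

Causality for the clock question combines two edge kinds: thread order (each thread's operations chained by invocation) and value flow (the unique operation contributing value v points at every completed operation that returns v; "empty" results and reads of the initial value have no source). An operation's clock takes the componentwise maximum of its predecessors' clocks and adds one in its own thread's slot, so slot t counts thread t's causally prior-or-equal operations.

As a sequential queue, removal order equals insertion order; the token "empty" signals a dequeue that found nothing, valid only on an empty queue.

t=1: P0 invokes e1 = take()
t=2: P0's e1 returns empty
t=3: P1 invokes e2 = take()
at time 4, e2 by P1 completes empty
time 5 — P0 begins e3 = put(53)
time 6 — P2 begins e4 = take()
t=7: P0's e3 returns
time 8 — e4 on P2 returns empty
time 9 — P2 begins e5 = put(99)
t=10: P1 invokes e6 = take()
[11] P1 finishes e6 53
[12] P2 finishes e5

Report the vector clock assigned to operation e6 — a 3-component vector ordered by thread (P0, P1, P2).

e4 (invocation 6): nothing precedes it; P2's component alone gives (0, 0, 1)
e2 (invocation 3): nothing precedes it; P1's component alone gives (0, 1, 0)
e1 (invocation 1): nothing precedes it; P0's component alone gives (1, 0, 0)
from VC(e4)=(0, 0, 1), e5 (invoked 9) maxes components and bumps P2 → (0, 0, 2)
from VC(e1)=(1, 0, 0), e3 (invoked 5) maxes components and bumps P0 → (2, 0, 0)
from VC(e2)=(0, 1, 0), VC(e3)=(2, 0, 0), e6 (invoked 10) maxes components and bumps P1 → (2, 2, 0)
target: VC(e6) = (2, 2, 0)

(2, 2, 0)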